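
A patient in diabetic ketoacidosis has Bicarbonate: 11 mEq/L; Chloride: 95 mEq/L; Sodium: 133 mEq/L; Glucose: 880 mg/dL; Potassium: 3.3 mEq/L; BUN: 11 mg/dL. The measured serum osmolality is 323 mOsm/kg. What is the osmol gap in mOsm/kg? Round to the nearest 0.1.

Calculated osmolality = 2·Na + glucose/18 + BUN/2.8
= 2·133 + 880/18 + 11/2.8
= 266 + 48.89 + 3.93
= 318.82 mOsm/kg ≈ 318.8 mOsm/kg
Osmolar gap = measured − calculated = 323 − 318.8 = 4.2 mOsm/kg

4.2 mOsm/kg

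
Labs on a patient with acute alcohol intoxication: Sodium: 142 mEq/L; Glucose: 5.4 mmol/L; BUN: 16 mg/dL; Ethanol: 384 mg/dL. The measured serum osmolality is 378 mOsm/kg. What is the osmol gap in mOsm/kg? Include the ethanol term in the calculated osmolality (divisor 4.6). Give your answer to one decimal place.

-0.6 mOsm/kg

Calculated osmolality = 2·Na + glucose + BUN/2.8 + ethanol/4.6
= 2·142 + 5.4 + 16/2.8 + 384/4.6
= 284 + 5.40 + 5.71 + 83.48
= 378.59 mOsm/kg ≈ 378.6 mOsm/kg
Osmolar gap = measured − calculated = 378 − 378.6 = -0.6 mOsm/kg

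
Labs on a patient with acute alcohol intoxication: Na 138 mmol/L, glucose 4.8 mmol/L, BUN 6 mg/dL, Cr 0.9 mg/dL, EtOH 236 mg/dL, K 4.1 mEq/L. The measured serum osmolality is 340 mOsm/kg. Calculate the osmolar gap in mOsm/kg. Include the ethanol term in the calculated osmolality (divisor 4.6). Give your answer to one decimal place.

5.8 mOsm/kg

Calculated osmolality = 2·Na + glucose + BUN/2.8 + ethanol/4.6
= 2·138 + 4.8 + 6/2.8 + 236/4.6
= 276 + 4.80 + 2.14 + 51.30
= 334.24 mOsm/kg ≈ 334.2 mOsm/kg
Osmolar gap = measured − calculated = 340 − 334.2 = 5.8 mOsm/kg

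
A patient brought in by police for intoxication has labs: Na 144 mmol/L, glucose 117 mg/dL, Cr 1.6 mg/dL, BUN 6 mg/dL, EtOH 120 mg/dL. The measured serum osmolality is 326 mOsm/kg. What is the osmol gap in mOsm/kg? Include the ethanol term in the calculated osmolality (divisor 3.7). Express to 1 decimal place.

-3.1 mOsm/kg

Calculated osmolality = 2·Na + glucose/18 + BUN/2.8 + ethanol/3.7
= 2·144 + 117/18 + 6/2.8 + 120/3.7
= 288 + 6.50 + 2.14 + 32.43
= 329.07 mOsm/kg ≈ 329.1 mOsm/kg
Osmolar gap = measured − calculated = 326 − 329.1 = -3.1 mOsm/kg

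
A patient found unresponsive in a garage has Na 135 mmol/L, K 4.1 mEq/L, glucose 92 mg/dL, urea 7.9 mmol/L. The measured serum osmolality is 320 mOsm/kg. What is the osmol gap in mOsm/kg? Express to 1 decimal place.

Calculated osmolality = 2·Na + glucose/18 + urea
= 2·135 + 92/18 + 7.9
= 270 + 5.11 + 7.90
= 283.01 mOsm/kg ≈ 283.0 mOsm/kg
Osmolar gap = measured − calculated = 320 − 283.0 = 37.0 mOsm/kg

37.0 mOsm/kg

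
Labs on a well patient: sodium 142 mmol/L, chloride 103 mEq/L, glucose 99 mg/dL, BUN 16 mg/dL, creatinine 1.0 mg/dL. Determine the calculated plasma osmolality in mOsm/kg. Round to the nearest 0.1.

Calculated osmolality = 2·Na + glucose/18 + BUN/2.8
= 2·142 + 99/18 + 16/2.8
= 284 + 5.50 + 5.71
= 295.21 mOsm/kg

295.2 mOsm/kg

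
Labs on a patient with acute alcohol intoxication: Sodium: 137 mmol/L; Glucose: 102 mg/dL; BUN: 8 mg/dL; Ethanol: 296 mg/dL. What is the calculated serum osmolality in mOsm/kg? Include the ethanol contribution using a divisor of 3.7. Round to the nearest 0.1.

362.5 mOsm/kg

Calculated osmolality = 2·Na + glucose/18 + BUN/2.8 + ethanol/3.7
= 2·137 + 102/18 + 8/2.8 + 296/3.7
= 274 + 5.67 + 2.86 + 80
= 362.53 mOsm/kg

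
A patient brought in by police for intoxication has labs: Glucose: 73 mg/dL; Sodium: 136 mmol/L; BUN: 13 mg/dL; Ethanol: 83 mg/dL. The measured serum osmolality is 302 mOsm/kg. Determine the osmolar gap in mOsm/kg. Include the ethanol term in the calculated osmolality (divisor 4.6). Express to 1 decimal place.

Calculated osmolality = 2·Na + glucose/18 + BUN/2.8 + ethanol/4.6
= 2·136 + 73/18 + 13/2.8 + 83/4.6
= 272 + 4.06 + 4.64 + 18.04
= 298.74 mOsm/kg ≈ 298.7 mOsm/kg
Osmolar gap = measured − calculated = 302 − 298.7 = 3.3 mOsm/kg

3.3 mOsm/kg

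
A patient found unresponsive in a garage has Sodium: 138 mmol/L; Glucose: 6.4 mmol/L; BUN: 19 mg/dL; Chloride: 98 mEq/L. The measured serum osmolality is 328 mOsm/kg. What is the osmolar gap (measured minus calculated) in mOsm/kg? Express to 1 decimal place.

Calculated osmolality = 2·Na + glucose + BUN/2.8
= 2·138 + 6.4 + 19/2.8
= 276 + 6.40 + 6.79
= 289.19 mOsm/kg ≈ 289.2 mOsm/kg
Osmolar gap = measured − calculated = 328 − 289.2 = 38.8 mOsm/kg

38.8 mOsm/kg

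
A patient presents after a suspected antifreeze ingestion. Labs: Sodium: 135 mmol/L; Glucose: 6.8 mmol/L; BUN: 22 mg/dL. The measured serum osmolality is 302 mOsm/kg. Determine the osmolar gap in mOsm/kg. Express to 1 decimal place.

17.3 mOsm/kg

Calculated osmolality = 2·Na + glucose + BUN/2.8
= 2·135 + 6.8 + 22/2.8
= 270 + 6.80 + 7.86
= 284.66 mOsm/kg ≈ 284.7 mOsm/kg
Osmolar gap = measured − calculated = 302 − 284.7 = 17.3 mOsm/kg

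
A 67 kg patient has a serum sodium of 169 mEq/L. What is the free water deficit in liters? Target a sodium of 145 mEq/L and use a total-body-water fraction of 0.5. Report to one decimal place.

5.5 L

TBW = 0.5 · 67 = 33.5 L
Free water deficit = TBW · (Na/145 − 1)
= 33.5 · (169/145 − 1)
= 33.5 · 0.1655
= 5.54 L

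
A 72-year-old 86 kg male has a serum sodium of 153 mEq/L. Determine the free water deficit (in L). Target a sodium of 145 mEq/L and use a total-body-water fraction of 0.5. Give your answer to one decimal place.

2.4 L

TBW = 0.5 · 86 = 43 L
Free water deficit = TBW · (Na/145 − 1)
= 43 · (153/145 − 1)
= 43 · 0.0552
= 2.37 L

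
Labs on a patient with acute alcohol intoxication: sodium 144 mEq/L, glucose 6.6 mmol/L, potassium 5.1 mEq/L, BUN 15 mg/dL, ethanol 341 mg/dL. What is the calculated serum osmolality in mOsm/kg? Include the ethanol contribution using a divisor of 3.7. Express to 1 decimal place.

392.1 mOsm/kg

Calculated osmolality = 2·Na + glucose + BUN/2.8 + ethanol/3.7
= 2·144 + 6.6 + 15/2.8 + 341/3.7
= 288 + 6.60 + 5.36 + 92.16
= 392.12 mOsm/kg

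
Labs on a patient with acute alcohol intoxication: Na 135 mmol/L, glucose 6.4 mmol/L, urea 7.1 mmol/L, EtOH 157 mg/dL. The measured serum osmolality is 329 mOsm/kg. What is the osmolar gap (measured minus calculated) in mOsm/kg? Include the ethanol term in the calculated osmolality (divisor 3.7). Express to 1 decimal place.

3.1 mOsm/kg

Calculated osmolality = 2·Na + glucose + urea + ethanol/3.7
= 2·135 + 6.4 + 7.1 + 157/3.7
= 270 + 6.40 + 7.10 + 42.43
= 325.93 mOsm/kg ≈ 325.9 mOsm/kg
Osmolar gap = measured − calculated = 329 − 325.9 = 3.1 mOsm/kg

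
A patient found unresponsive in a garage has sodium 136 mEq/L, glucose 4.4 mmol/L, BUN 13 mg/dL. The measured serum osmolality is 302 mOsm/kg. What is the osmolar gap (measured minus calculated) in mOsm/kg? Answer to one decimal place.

21.0 mOsm/kg

Calculated osmolality = 2·Na + glucose + BUN/2.8
= 2·136 + 4.4 + 13/2.8
= 272 + 4.40 + 4.64
= 281.04 mOsm/kg ≈ 281.0 mOsm/kg
Osmolar gap = measured − calculated = 302 − 281.0 = 21.0 mOsm/kg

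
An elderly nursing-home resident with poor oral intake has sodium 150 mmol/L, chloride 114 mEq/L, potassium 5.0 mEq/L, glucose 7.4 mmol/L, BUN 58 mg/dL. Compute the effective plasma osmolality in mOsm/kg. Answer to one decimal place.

Effective osmolality excludes urea (freely permeant across cell membranes):
2·Na + glucose
= 2·150 + 7.4
= 300 + 7.4
= 307.4 mOsm/kg

307.4 mOsm/kg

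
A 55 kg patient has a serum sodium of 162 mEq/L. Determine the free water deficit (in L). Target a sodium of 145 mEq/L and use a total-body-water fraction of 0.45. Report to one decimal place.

TBW = 0.45 · 55 = 24.75 L
Free water deficit = TBW · (Na/145 − 1)
= 24.75 · (162/145 − 1)
= 24.75 · 0.1172
= 2.9 L

2.9 L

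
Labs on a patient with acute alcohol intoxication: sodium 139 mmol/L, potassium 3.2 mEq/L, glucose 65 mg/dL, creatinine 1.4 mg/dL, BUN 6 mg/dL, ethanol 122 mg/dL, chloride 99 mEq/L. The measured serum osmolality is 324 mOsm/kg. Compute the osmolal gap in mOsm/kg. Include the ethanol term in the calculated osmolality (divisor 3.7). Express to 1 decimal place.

Calculated osmolality = 2·Na + glucose/18 + BUN/2.8 + ethanol/3.7
= 2·139 + 65/18 + 6/2.8 + 122/3.7
= 278 + 3.61 + 2.14 + 32.97
= 316.72 mOsm/kg ≈ 316.7 mOsm/kg
Osmolar gap = measured − calculated = 324 − 316.7 = 7.3 mOsm/kg

7.3 mOsm/kg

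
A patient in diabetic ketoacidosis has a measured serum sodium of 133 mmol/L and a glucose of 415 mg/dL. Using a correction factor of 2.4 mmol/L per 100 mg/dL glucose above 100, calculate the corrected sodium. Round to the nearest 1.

141 mmol/L

Corrected Na = measured Na + 2.4 · (glucose − 100)/100
= 133 + 2.4 · (415 − 100)/100
= 133 + 7.6
= 140.6 mmol/L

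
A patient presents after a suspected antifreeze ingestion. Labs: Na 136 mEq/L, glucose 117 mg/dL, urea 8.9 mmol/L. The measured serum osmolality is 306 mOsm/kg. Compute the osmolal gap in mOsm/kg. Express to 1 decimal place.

Calculated osmolality = 2·Na + glucose/18 + urea
= 2·136 + 117/18 + 8.9
= 272 + 6.50 + 8.90
= 287.4 mOsm/kg ≈ 287.4 mOsm/kg
Osmolar gap = measured − calculated = 306 − 287.4 = 18.6 mOsm/kg

18.6 mOsm/kg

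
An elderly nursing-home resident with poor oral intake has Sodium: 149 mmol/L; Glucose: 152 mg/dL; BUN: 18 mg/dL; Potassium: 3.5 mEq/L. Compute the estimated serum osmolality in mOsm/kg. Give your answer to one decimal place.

Calculated osmolality = 2·Na + glucose/18 + BUN/2.8
= 2·149 + 152/18 + 18/2.8
= 298 + 8.44 + 6.43
= 312.87 mOsm/kg

312.9 mOsm/kg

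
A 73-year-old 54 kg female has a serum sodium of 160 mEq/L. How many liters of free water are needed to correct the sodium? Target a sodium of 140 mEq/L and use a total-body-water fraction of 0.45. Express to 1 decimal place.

TBW = 0.45 · 54 = 24.3 L
Free water deficit = TBW · (Na/140 − 1)
= 24.3 · (160/140 − 1)
= 24.3 · 0.1429
= 3.47 L

3.5 L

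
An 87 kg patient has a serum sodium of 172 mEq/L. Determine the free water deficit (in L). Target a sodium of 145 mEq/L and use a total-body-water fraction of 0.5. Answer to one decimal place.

8.1 L

TBW = 0.5 · 87 = 43.5 L
Free water deficit = TBW · (Na/145 − 1)
= 43.5 · (172/145 − 1)
= 43.5 · 0.1862
= 8.1 L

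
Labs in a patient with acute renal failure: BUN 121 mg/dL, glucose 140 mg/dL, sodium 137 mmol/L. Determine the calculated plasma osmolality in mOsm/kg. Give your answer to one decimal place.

325.0 mOsm/kg

Calculated osmolality = 2·Na + glucose/18 + BUN/2.8
= 2·137 + 140/18 + 121/2.8
= 274 + 7.78 + 43.21
= 324.99 mOsm/kg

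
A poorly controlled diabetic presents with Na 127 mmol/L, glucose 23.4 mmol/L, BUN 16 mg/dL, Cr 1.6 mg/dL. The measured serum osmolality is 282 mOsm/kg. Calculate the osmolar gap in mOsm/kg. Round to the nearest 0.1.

-1.1 mOsm/kg

Calculated osmolality = 2·Na + glucose + BUN/2.8
= 2·127 + 23.4 + 16/2.8
= 254 + 23.40 + 5.71
= 283.11 mOsm/kg ≈ 283.1 mOsm/kg
Osmolar gap = measured − calculated = 282 − 283.1 = -1.1 mOsm/kg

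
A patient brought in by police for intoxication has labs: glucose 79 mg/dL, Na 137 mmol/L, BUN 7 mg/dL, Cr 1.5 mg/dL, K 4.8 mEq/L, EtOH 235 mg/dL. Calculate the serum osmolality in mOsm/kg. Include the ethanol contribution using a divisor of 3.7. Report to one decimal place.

344.4 mOsm/kg

Calculated osmolality = 2·Na + glucose/18 + BUN/2.8 + ethanol/3.7
= 2·137 + 79/18 + 7/2.8 + 235/3.7
= 274 + 4.39 + 2.50 + 63.51
= 344.4 mOsm/kg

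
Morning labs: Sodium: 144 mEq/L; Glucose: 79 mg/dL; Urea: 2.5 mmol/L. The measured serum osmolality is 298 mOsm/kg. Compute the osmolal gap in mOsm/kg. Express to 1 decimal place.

Calculated osmolality = 2·Na + glucose/18 + urea
= 2·144 + 79/18 + 2.5
= 288 + 4.39 + 2.50
= 294.89 mOsm/kg ≈ 294.9 mOsm/kg
Osmolar gap = measured − calculated = 298 − 294.9 = 3.1 mOsm/kg

3.1 mOsm/kg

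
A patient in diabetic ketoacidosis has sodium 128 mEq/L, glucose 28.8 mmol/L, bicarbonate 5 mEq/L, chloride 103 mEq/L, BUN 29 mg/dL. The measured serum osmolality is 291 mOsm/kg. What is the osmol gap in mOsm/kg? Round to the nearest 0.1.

Calculated osmolality = 2·Na + glucose + BUN/2.8
= 2·128 + 28.8 + 29/2.8
= 256 + 28.80 + 10.36
= 295.16 mOsm/kg ≈ 295.2 mOsm/kg
Osmolar gap = measured − calculated = 291 − 295.2 = -4.2 mOsm/kg

-4.2 mOsm/kg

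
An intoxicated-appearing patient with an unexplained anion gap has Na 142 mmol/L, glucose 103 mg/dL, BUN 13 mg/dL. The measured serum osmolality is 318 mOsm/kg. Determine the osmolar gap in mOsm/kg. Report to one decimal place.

Calculated osmolality = 2·Na + glucose/18 + BUN/2.8
= 2·142 + 103/18 + 13/2.8
= 284 + 5.72 + 4.64
= 294.36 mOsm/kg ≈ 294.4 mOsm/kg
Osmolar gap = measured − calculated = 318 − 294.4 = 23.6 mOsm/kg

23.6 mOsm/kg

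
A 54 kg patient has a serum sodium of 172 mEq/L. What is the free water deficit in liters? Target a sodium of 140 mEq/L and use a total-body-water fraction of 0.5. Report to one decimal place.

6.2 L

TBW = 0.5 · 54 = 27 L
Free water deficit = TBW · (Na/140 − 1)
= 27 · (172/140 − 1)
= 27 · 0.2286
= 6.17 L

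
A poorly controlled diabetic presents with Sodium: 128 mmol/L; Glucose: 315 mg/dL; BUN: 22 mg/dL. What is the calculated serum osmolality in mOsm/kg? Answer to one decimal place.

Calculated osmolality = 2·Na + glucose/18 + BUN/2.8
= 2·128 + 315/18 + 22/2.8
= 256 + 17.50 + 7.86
= 281.36 mOsm/kg

281.4 mOsm/kg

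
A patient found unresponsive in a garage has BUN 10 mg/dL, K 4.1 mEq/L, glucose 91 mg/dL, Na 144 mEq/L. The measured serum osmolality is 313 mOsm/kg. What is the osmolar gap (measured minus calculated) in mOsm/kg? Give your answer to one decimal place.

Calculated osmolality = 2·Na + glucose/18 + BUN/2.8
= 2·144 + 91/18 + 10/2.8
= 288 + 5.06 + 3.57
= 296.63 mOsm/kg ≈ 296.6 mOsm/kg
Osmolar gap = measured − calculated = 313 − 296.6 = 16.4 mOsm/kg

16.4 mOsm/kg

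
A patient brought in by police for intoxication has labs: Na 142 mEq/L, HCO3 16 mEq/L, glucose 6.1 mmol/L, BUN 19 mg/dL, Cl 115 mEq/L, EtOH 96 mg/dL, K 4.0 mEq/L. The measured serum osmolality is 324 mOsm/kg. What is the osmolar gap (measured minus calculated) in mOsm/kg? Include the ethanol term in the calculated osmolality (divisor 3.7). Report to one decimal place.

1.2 mOsm/kg

Calculated osmolality = 2·Na + glucose + BUN/2.8 + ethanol/3.7
= 2·142 + 6.1 + 19/2.8 + 96/3.7
= 284 + 6.10 + 6.79 + 25.95
= 322.84 mOsm/kg ≈ 322.8 mOsm/kg
Osmolar gap = measured − calculated = 324 − 322.8 = 1.2 mOsm/kg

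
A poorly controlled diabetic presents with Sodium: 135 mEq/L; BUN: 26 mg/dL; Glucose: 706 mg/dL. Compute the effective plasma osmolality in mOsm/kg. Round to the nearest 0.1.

Effective osmolality excludes urea (freely permeant across cell membranes):
2·Na + glucose/18
= 2·135 + 706/18
= 270 + 39.22
= 309.22 mOsm/kg

309.2 mOsm/kg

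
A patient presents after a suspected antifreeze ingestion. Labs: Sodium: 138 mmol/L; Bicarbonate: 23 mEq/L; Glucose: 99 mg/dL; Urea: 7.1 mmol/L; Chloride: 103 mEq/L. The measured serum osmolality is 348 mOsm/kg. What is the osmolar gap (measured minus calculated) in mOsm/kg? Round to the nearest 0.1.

Calculated osmolality = 2·Na + glucose/18 + urea
= 2·138 + 99/18 + 7.1
= 276 + 5.50 + 7.10
= 288.6 mOsm/kg ≈ 288.6 mOsm/kg
Osmolar gap = measured − calculated = 348 − 288.6 = 59.4 mOsm/kg

59.4 mOsm/kg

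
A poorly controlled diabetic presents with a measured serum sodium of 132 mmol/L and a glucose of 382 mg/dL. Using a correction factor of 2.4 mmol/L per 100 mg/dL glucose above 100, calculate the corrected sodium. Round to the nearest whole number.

139 mmol/L

Corrected Na = measured Na + 2.4 · (glucose − 100)/100
= 132 + 2.4 · (382 − 100)/100
= 132 + 6.8
= 138.8 mmol/L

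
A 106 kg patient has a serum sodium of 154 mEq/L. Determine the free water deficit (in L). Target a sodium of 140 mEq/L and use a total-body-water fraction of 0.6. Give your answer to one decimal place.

6.4 L

TBW = 0.6 · 106 = 63.6 L
Free water deficit = TBW · (Na/140 − 1)
= 63.6 · (154/140 − 1)
= 63.6 · 0.1
= 6.36 L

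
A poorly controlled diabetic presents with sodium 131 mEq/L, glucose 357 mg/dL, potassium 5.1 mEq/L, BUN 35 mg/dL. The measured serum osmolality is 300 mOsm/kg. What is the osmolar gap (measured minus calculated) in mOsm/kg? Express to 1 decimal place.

5.7 mOsm/kg

Calculated osmolality = 2·Na + glucose/18 + BUN/2.8
= 2·131 + 357/18 + 35/2.8
= 262 + 19.83 + 12.50
= 294.33 mOsm/kg ≈ 294.3 mOsm/kg
Osmolar gap = measured − calculated = 300 − 294.3 = 5.7 mOsm/kg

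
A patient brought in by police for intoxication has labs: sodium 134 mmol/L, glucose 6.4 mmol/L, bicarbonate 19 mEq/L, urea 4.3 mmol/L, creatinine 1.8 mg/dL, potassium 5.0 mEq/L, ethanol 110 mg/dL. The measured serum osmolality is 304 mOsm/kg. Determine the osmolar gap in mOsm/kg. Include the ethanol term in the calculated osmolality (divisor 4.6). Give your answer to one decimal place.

1.4 mOsm/kg

Calculated osmolality = 2·Na + glucose + urea + ethanol/4.6
= 2·134 + 6.4 + 4.3 + 110/4.6
= 268 + 6.40 + 4.30 + 23.91
= 302.61 mOsm/kg ≈ 302.6 mOsm/kg
Osmolar gap = measured − calculated = 304 − 302.6 = 1.4 mOsm/kg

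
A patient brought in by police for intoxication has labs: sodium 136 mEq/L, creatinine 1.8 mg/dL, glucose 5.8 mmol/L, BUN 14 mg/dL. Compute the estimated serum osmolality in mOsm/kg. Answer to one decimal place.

Calculated osmolality = 2·Na + glucose + BUN/2.8
= 2·136 + 5.8 + 14/2.8
= 272 + 5.80 + 5
= 282.8 mOsm/kg

282.8 mOsm/kg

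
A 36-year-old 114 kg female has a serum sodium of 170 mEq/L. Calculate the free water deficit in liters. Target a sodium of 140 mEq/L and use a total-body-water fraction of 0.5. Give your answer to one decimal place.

12.2 L

TBW = 0.5 · 114 = 57 L
Free water deficit = TBW · (Na/140 − 1)
= 57 · (170/140 − 1)
= 57 · 0.2143
= 12.22 L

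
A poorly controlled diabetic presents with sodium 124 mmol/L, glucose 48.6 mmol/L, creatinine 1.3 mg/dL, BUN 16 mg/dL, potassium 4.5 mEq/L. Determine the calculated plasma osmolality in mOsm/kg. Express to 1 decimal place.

302.3 mOsm/kg

Calculated osmolality = 2·Na + glucose + BUN/2.8
= 2·124 + 48.6 + 16/2.8
= 248 + 48.60 + 5.71
= 302.31 mOsm/kg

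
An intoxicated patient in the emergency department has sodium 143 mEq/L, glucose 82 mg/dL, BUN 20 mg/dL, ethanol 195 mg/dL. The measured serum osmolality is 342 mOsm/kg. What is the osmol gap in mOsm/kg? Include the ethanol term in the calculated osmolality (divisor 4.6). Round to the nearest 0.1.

1.9 mOsm/kg

Calculated osmolality = 2·Na + glucose/18 + BUN/2.8 + ethanol/4.6
= 2·143 + 82/18 + 20/2.8 + 195/4.6
= 286 + 4.56 + 7.14 + 42.39
= 340.09 mOsm/kg ≈ 340.1 mOsm/kg
Osmolar gap = measured − calculated = 342 − 340.1 = 1.9 mOsm/kg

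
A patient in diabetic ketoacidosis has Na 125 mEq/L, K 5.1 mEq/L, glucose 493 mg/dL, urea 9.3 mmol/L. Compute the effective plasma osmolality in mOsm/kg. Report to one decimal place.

277.4 mOsm/kg

Effective osmolality excludes urea (freely permeant across cell membranes):
2·Na + glucose/18
= 2·125 + 493/18
= 250 + 27.39
= 277.39 mOsm/kg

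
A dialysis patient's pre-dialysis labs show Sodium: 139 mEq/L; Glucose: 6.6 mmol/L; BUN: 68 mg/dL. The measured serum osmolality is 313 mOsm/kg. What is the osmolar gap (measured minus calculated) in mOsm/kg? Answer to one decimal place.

Calculated osmolality = 2·Na + glucose + BUN/2.8
= 2·139 + 6.6 + 68/2.8
= 278 + 6.60 + 24.29
= 308.89 mOsm/kg ≈ 308.9 mOsm/kg
Osmolar gap = measured − calculated = 313 − 308.9 = 4.1 mOsm/kg

4.1 mOsm/kg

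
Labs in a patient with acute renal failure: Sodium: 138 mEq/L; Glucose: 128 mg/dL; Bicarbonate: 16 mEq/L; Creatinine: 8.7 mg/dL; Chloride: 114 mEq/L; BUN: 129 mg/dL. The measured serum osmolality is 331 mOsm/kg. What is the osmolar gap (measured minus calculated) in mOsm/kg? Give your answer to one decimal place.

Calculated osmolality = 2·Na + glucose/18 + BUN/2.8
= 2·138 + 128/18 + 129/2.8
= 276 + 7.11 + 46.07
= 329.18 mOsm/kg ≈ 329.2 mOsm/kg
Osmolar gap = measured − calculated = 331 − 329.2 = 1.8 mOsm/kg

1.8 mOsm/kg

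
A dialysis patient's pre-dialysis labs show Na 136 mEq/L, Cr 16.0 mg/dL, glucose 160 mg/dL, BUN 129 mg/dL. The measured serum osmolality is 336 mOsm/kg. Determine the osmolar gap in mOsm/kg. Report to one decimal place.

9.0 mOsm/kg

Calculated osmolality = 2·Na + glucose/18 + BUN/2.8
= 2·136 + 160/18 + 129/2.8
= 272 + 8.89 + 46.07
= 326.96 mOsm/kg ≈ 327.0 mOsm/kg
Osmolar gap = measured − calculated = 336 − 327.0 = 9.0 mOsm/kg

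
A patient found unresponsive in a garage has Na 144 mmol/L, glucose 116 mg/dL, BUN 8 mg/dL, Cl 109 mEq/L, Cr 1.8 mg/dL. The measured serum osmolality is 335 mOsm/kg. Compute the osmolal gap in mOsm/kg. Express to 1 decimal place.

37.7 mOsm/kg

Calculated osmolality = 2·Na + glucose/18 + BUN/2.8
= 2·144 + 116/18 + 8/2.8
= 288 + 6.44 + 2.86
= 297.3 mOsm/kg ≈ 297.3 mOsm/kg
Osmolar gap = measured − calculated = 335 − 297.3 = 37.7 mOsm/kg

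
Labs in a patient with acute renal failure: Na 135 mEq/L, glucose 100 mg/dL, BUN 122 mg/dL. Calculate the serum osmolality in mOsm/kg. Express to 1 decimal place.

Calculated osmolality = 2·Na + glucose/18 + BUN/2.8
= 2·135 + 100/18 + 122/2.8
= 270 + 5.56 + 43.57
= 319.13 mOsm/kg

319.1 mOsm/kg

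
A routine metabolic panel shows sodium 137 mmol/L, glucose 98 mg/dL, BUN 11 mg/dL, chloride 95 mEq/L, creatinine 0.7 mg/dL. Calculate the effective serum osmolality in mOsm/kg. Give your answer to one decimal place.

Effective osmolality excludes urea (freely permeant across cell membranes):
2·Na + glucose/18
= 2·137 + 98/18
= 274 + 5.44
= 279.44 mOsm/kg

279.4 mOsm/kg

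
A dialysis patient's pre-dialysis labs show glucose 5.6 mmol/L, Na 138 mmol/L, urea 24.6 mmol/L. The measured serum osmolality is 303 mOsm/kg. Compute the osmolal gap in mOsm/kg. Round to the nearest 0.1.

-3.2 mOsm/kg

Calculated osmolality = 2·Na + glucose + urea
= 2·138 + 5.6 + 24.6
= 276 + 5.60 + 24.60
= 306.2 mOsm/kg ≈ 306.2 mOsm/kg
Osmolar gap = measured − calculated = 303 − 306.2 = -3.2 mOsm/kg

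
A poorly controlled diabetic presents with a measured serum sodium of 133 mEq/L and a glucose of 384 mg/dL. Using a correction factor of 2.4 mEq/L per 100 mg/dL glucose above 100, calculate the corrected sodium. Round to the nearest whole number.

Corrected Na = measured Na + 2.4 · (glucose − 100)/100
= 133 + 2.4 · (384 − 100)/100
= 133 + 6.8
= 139.8 mEq/L

140 mEq/L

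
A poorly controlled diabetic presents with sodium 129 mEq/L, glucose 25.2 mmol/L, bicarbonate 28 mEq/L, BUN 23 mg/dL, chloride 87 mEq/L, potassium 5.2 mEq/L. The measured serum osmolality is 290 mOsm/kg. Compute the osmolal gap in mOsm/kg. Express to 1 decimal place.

-1.4 mOsm/kg

Calculated osmolality = 2·Na + glucose + BUN/2.8
= 2·129 + 25.2 + 23/2.8
= 258 + 25.20 + 8.21
= 291.41 mOsm/kg ≈ 291.4 mOsm/kg
Osmolar gap = measured − calculated = 290 − 291.4 = -1.4 mOsm/kg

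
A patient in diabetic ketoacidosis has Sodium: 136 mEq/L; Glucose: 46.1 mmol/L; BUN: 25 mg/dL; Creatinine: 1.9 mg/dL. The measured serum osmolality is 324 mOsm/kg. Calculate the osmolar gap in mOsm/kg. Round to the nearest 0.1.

Calculated osmolality = 2·Na + glucose + BUN/2.8
= 2·136 + 46.1 + 25/2.8
= 272 + 46.10 + 8.93
= 327.03 mOsm/kg ≈ 327.0 mOsm/kg
Osmolar gap = measured − calculated = 324 − 327.0 = -3.0 mOsm/kg

-3.0 mOsm/kg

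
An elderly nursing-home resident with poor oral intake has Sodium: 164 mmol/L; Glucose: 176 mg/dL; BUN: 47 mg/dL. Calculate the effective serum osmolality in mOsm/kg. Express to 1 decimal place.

337.8 mOsm/kg

Effective osmolality excludes urea (freely permeant across cell membranes):
2·Na + glucose/18
= 2·164 + 176/18
= 328 + 9.78
= 337.78 mOsm/kg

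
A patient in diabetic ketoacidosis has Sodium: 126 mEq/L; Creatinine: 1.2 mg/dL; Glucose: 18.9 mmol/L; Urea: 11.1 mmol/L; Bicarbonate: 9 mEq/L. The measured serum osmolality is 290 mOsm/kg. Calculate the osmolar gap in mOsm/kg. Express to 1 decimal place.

8.0 mOsm/kg

Calculated osmolality = 2·Na + glucose + urea
= 2·126 + 18.9 + 11.1
= 252 + 18.90 + 11.10
= 282 mOsm/kg ≈ 282.0 mOsm/kg
Osmolar gap = measured − calculated = 290 − 282.0 = 8.0 mOsm/kg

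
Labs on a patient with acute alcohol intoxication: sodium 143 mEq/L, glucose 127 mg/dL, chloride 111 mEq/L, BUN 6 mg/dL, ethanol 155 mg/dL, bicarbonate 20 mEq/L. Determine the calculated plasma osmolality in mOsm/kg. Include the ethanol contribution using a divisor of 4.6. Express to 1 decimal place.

328.9 mOsm/kg

Calculated osmolality = 2·Na + glucose/18 + BUN/2.8 + ethanol/4.6
= 2·143 + 127/18 + 6/2.8 + 155/4.6
= 286 + 7.06 + 2.14 + 33.70
= 328.9 mOsm/kg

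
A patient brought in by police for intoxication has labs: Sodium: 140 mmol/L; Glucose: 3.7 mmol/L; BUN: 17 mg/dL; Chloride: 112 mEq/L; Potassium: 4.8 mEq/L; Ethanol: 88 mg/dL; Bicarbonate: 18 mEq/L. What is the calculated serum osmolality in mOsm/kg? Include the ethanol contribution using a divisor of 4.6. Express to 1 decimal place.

Calculated osmolality = 2·Na + glucose + BUN/2.8 + ethanol/4.6
= 2·140 + 3.7 + 17/2.8 + 88/4.6
= 280 + 3.70 + 6.07 + 19.13
= 308.9 mOsm/kg

308.9 mOsm/kg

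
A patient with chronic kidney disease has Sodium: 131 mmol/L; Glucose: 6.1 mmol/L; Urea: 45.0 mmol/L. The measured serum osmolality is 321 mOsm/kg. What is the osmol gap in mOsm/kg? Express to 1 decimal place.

Calculated osmolality = 2·Na + glucose + urea
= 2·131 + 6.1 + 45
= 262 + 6.10 + 45
= 313.1 mOsm/kg ≈ 313.1 mOsm/kg
Osmolar gap = measured − calculated = 321 − 313.1 = 7.9 mOsm/kg

7.9 mOsm/kg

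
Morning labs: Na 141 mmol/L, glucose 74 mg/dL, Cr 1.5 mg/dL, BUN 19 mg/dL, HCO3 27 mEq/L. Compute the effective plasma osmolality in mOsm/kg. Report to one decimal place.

Effective osmolality excludes urea (freely permeant across cell membranes):
2·Na + glucose/18
= 2·141 + 74/18
= 282 + 4.11
= 286.11 mOsm/kg

286.1 mOsm/kg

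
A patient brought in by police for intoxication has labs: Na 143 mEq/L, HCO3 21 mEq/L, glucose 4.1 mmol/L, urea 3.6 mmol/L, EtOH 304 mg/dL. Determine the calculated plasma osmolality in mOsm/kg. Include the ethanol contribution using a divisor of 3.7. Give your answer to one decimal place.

375.9 mOsm/kg

Calculated osmolality = 2·Na + glucose + urea + ethanol/3.7
= 2·143 + 4.1 + 3.6 + 304/3.7
= 286 + 4.10 + 3.60 + 82.16
= 375.86 mOsm/kg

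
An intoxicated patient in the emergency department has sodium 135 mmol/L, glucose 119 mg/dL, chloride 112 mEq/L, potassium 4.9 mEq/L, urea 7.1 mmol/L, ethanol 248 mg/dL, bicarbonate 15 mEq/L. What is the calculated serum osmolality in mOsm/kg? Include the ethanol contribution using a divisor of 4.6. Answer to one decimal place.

337.6 mOsm/kg

Calculated osmolality = 2·Na + glucose/18 + urea + ethanol/4.6
= 2·135 + 119/18 + 7.1 + 248/4.6
= 270 + 6.61 + 7.10 + 53.91
= 337.62 mOsm/kg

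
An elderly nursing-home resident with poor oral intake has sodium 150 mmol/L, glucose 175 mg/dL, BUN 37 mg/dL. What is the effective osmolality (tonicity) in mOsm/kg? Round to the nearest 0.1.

309.7 mOsm/kg

Effective osmolality excludes urea (freely permeant across cell membranes):
2·Na + glucose/18
= 2·150 + 175/18
= 300 + 9.72
= 309.72 mOsm/kg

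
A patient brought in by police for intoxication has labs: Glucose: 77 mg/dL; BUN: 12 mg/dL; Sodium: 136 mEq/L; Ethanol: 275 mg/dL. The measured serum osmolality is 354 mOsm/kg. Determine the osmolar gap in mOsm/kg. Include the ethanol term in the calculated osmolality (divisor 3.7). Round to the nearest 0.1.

-0.9 mOsm/kg

Calculated osmolality = 2·Na + glucose/18 + BUN/2.8 + ethanol/3.7
= 2·136 + 77/18 + 12/2.8 + 275/3.7
= 272 + 4.28 + 4.29 + 74.32
= 354.89 mOsm/kg ≈ 354.9 mOsm/kg
Osmolar gap = measured − calculated = 354 − 354.9 = -0.9 mOsm/kg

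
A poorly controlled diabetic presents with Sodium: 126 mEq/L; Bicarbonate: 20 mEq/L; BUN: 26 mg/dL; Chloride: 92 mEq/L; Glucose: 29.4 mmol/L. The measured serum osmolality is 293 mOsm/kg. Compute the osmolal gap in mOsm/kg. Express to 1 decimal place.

Calculated osmolality = 2·Na + glucose + BUN/2.8
= 2·126 + 29.4 + 26/2.8
= 252 + 29.40 + 9.29
= 290.69 mOsm/kg ≈ 290.7 mOsm/kg
Osmolar gap = measured − calculated = 293 − 290.7 = 2.3 mOsm/kg

2.3 mOsm/kg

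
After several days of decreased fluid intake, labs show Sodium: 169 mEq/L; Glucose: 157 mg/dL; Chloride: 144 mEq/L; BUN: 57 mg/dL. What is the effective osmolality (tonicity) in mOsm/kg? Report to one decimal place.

346.7 mOsm/kg

Effective osmolality excludes urea (freely permeant across cell membranes):
2·Na + glucose/18
= 2·169 + 157/18
= 338 + 8.72
= 346.72 mOsm/kg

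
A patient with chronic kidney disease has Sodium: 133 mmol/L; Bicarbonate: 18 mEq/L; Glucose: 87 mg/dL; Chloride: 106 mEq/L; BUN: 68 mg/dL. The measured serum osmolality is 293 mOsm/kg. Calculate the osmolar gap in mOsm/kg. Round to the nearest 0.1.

-2.1 mOsm/kg

Calculated osmolality = 2·Na + glucose/18 + BUN/2.8
= 2·133 + 87/18 + 68/2.8
= 266 + 4.83 + 24.29
= 295.12 mOsm/kg ≈ 295.1 mOsm/kg
Osmolar gap = measured − calculated = 293 − 295.1 = -2.1 mOsm/kg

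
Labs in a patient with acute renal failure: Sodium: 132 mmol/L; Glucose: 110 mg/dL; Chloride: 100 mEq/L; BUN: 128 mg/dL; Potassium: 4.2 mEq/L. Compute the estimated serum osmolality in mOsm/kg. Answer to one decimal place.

Calculated osmolality = 2·Na + glucose/18 + BUN/2.8
= 2·132 + 110/18 + 128/2.8
= 264 + 6.11 + 45.71
= 315.82 mOsm/kg

315.8 mOsm/kg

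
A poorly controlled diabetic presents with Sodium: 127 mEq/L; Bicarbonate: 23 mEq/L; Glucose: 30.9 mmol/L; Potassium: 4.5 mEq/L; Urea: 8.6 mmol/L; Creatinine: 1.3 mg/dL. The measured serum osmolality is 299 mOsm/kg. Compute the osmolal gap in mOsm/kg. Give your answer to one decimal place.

Calculated osmolality = 2·Na + glucose + urea
= 2·127 + 30.9 + 8.6
= 254 + 30.90 + 8.60
= 293.5 mOsm/kg ≈ 293.5 mOsm/kg
Osmolar gap = measured − calculated = 299 − 293.5 = 5.5 mOsm/kg

5.5 mOsm/kg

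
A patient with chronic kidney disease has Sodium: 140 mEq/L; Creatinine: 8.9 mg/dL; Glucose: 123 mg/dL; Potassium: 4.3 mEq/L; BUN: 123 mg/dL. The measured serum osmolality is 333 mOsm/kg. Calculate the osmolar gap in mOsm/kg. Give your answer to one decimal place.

Calculated osmolality = 2·Na + glucose/18 + BUN/2.8
= 2·140 + 123/18 + 123/2.8
= 280 + 6.83 + 43.93
= 330.76 mOsm/kg ≈ 330.8 mOsm/kg
Osmolar gap = measured − calculated = 333 − 330.8 = 2.2 mOsm/kg

2.2 mOsm/kg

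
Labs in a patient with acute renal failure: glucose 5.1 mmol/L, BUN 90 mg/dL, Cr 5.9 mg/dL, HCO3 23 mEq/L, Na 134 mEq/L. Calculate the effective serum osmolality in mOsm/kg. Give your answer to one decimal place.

273.1 mOsm/kg

Effective osmolality excludes urea (freely permeant across cell membranes):
2·Na + glucose
= 2·134 + 5.1
= 268 + 5.1
= 273.1 mOsm/kg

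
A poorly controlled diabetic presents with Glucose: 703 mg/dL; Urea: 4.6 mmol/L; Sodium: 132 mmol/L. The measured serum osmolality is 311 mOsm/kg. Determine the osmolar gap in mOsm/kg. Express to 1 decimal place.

Calculated osmolality = 2·Na + glucose/18 + urea
= 2·132 + 703/18 + 4.6
= 264 + 39.06 + 4.60
= 307.66 mOsm/kg ≈ 307.7 mOsm/kg
Osmolar gap = measured − calculated = 311 − 307.7 = 3.3 mOsm/kg

3.3 mOsm/kg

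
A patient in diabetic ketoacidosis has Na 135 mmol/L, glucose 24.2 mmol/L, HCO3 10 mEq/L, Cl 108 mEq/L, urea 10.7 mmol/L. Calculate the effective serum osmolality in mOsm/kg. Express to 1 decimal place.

294.2 mOsm/kg

Effective osmolality excludes urea (freely permeant across cell membranes):
2·Na + glucose
= 2·135 + 24.2
= 270 + 24.2
= 294.2 mOsm/kg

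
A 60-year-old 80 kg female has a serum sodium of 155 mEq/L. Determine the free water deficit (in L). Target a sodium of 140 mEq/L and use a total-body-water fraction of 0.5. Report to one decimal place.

TBW = 0.5 · 80 = 40 L
Free water deficit = TBW · (Na/140 − 1)
= 40 · (155/140 − 1)
= 40 · 0.1071
= 4.28 L

4.3 L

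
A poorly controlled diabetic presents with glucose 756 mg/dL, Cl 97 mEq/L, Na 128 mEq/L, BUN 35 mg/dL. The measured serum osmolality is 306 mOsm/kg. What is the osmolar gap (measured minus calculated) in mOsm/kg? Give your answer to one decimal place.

-4.5 mOsm/kg

Calculated osmolality = 2·Na + glucose/18 + BUN/2.8
= 2·128 + 756/18 + 35/2.8
= 256 + 42 + 12.50
= 310.5 mOsm/kg ≈ 310.5 mOsm/kg
Osmolar gap = measured − calculated = 306 − 310.5 = -4.5 mOsm/kg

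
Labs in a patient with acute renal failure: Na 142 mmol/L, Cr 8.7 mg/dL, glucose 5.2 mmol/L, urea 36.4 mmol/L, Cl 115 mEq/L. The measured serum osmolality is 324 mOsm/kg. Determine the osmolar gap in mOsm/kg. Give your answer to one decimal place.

-1.6 mOsm/kg

Calculated osmolality = 2·Na + glucose + urea
= 2·142 + 5.2 + 36.4
= 284 + 5.20 + 36.40
= 325.6 mOsm/kg ≈ 325.6 mOsm/kg
Osmolar gap = measured − calculated = 324 − 325.6 = -1.6 mOsm/kg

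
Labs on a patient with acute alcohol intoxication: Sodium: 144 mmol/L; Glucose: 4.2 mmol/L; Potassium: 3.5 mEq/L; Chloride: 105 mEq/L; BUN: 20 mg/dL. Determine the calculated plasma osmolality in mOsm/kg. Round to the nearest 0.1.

299.3 mOsm/kg

Calculated osmolality = 2·Na + glucose + BUN/2.8
= 2·144 + 4.2 + 20/2.8
= 288 + 4.20 + 7.14
= 299.34 mOsm/kg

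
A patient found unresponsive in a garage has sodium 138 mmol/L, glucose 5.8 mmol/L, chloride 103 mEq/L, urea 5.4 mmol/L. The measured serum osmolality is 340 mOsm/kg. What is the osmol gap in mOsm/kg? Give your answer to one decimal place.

52.8 mOsm/kg

Calculated osmolality = 2·Na + glucose + urea
= 2·138 + 5.8 + 5.4
= 276 + 5.80 + 5.40
= 287.2 mOsm/kg ≈ 287.2 mOsm/kg
Osmolar gap = measured − calculated = 340 − 287.2 = 52.8 mOsm/kg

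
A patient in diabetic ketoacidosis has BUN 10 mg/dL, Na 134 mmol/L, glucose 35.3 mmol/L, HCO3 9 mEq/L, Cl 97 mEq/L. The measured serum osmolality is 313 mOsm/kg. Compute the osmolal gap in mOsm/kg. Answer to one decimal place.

6.1 mOsm/kg

Calculated osmolality = 2·Na + glucose + BUN/2.8
= 2·134 + 35.3 + 10/2.8
= 268 + 35.30 + 3.57
= 306.87 mOsm/kg ≈ 306.9 mOsm/kg
Osmolar gap = measured − calculated = 313 − 306.9 = 6.1 mOsm/kg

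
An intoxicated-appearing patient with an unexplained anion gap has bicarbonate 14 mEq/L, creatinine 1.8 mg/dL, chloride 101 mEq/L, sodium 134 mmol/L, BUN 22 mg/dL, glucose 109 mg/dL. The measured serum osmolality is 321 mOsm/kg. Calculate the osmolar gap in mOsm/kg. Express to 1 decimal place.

39.1 mOsm/kg

Calculated osmolality = 2·Na + glucose/18 + BUN/2.8
= 2·134 + 109/18 + 22/2.8
= 268 + 6.06 + 7.86
= 281.92 mOsm/kg ≈ 281.9 mOsm/kg
Osmolar gap = measured − calculated = 321 − 281.9 = 39.1 mOsm/kg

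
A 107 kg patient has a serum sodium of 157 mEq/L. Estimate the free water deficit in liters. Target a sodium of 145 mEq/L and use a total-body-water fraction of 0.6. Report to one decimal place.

5.3 L

TBW = 0.6 · 107 = 64.2 L
Free water deficit = TBW · (Na/145 − 1)
= 64.2 · (157/145 − 1)
= 64.2 · 0.0828
= 5.32 L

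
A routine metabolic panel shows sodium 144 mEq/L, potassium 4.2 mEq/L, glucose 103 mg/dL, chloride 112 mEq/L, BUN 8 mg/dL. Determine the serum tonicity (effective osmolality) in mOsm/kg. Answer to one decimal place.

Effective osmolality excludes urea (freely permeant across cell membranes):
2·Na + glucose/18
= 2·144 + 103/18
= 288 + 5.72
= 293.72 mOsm/kg

293.7 mOsm/kg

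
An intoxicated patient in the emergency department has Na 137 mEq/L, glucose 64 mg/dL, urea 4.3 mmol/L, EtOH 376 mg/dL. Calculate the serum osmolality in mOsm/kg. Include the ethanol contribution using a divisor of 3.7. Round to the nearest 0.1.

383.5 mOsm/kg

Calculated osmolality = 2·Na + glucose/18 + urea + ethanol/3.7
= 2·137 + 64/18 + 4.3 + 376/3.7
= 274 + 3.56 + 4.30 + 101.62
= 383.48 mOsm/kg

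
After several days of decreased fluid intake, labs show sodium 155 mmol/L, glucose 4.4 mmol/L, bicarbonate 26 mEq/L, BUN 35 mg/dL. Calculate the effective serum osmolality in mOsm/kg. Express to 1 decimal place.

Effective osmolality excludes urea (freely permeant across cell membranes):
2·Na + glucose
= 2·155 + 4.4
= 310 + 4.4
= 314.4 mOsm/kg

314.4 mOsm/kg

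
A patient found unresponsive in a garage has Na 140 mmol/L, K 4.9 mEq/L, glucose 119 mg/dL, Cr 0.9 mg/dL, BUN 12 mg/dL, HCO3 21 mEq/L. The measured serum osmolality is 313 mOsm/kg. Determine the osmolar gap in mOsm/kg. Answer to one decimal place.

22.1 mOsm/kg

Calculated osmolality = 2·Na + glucose/18 + BUN/2.8
= 2·140 + 119/18 + 12/2.8
= 280 + 6.61 + 4.29
= 290.9 mOsm/kg ≈ 290.9 mOsm/kg
Osmolar gap = measured − calculated = 313 − 290.9 = 22.1 mOsm/kg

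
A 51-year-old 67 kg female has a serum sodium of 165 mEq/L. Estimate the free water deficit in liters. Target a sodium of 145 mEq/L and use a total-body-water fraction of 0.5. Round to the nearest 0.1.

TBW = 0.5 · 67 = 33.5 L
Free water deficit = TBW · (Na/145 − 1)
= 33.5 · (165/145 − 1)
= 33.5 · 0.1379
= 4.62 L

4.6 L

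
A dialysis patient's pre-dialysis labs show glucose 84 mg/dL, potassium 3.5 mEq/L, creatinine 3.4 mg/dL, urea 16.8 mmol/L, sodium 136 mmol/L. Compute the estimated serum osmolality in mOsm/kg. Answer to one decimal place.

293.5 mOsm/kg

Calculated osmolality = 2·Na + glucose/18 + urea
= 2·136 + 84/18 + 16.8
= 272 + 4.67 + 16.80
= 293.47 mOsm/kg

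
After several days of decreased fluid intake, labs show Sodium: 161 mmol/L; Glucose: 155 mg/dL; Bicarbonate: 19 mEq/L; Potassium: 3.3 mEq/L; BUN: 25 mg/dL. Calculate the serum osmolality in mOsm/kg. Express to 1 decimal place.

339.5 mOsm/kg

Calculated osmolality = 2·Na + glucose/18 + BUN/2.8
= 2·161 + 155/18 + 25/2.8
= 322 + 8.61 + 8.93
= 339.54 mOsm/kg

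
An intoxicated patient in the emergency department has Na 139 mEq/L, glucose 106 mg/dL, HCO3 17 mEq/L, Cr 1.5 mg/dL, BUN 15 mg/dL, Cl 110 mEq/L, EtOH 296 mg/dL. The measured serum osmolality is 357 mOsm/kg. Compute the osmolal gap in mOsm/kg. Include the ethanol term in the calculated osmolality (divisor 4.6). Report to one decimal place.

Calculated osmolality = 2·Na + glucose/18 + BUN/2.8 + ethanol/4.6
= 2·139 + 106/18 + 15/2.8 + 296/4.6
= 278 + 5.89 + 5.36 + 64.35
= 353.6 mOsm/kg ≈ 353.6 mOsm/kg
Osmolar gap = measured − calculated = 357 − 353.6 = 3.4 mOsm/kg

3.4 mOsm/kg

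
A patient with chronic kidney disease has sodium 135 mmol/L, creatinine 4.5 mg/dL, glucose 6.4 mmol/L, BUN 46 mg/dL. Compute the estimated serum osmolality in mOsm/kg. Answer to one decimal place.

292.8 mOsm/kg

Calculated osmolality = 2·Na + glucose + BUN/2.8
= 2·135 + 6.4 + 46/2.8
= 270 + 6.40 + 16.43
= 292.83 mOsm/kg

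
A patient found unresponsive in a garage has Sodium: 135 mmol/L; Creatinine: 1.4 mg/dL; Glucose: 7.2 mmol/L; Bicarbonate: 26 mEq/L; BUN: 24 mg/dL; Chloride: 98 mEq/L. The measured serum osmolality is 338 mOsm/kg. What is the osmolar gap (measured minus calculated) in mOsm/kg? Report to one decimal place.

Calculated osmolality = 2·Na + glucose + BUN/2.8
= 2·135 + 7.2 + 24/2.8
= 270 + 7.20 + 8.57
= 285.77 mOsm/kg ≈ 285.8 mOsm/kg
Osmolar gap = measured − calculated = 338 − 285.8 = 52.2 mOsm/kg

52.2 mOsm/kg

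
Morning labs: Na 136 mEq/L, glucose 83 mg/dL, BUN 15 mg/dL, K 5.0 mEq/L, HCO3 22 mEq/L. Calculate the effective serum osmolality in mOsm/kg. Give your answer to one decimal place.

Effective osmolality excludes urea (freely permeant across cell membranes):
2·Na + glucose/18
= 2·136 + 83/18
= 272 + 4.61
= 276.61 mOsm/kg

276.6 mOsm/kg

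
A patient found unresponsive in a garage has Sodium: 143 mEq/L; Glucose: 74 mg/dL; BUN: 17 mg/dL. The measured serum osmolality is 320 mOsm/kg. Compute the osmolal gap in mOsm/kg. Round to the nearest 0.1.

Calculated osmolality = 2·Na + glucose/18 + BUN/2.8
= 2·143 + 74/18 + 17/2.8
= 286 + 4.11 + 6.07
= 296.18 mOsm/kg ≈ 296.2 mOsm/kg
Osmolar gap = measured − calculated = 320 − 296.2 = 23.8 mOsm/kg

23.8 mOsm/kg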